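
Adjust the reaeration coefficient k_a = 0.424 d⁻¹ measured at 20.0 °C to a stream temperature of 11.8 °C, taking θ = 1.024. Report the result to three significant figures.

k_a ≈ 0.349 d⁻¹

k_a(T₂) = k_a(T₁) · θ^(T₂−T₁) = 0.424 × 1.024^(11.8−20.0)
= 0.424 × 1.024^-8.20 = 0.424 × 0.8233 = 0.3491 d⁻¹.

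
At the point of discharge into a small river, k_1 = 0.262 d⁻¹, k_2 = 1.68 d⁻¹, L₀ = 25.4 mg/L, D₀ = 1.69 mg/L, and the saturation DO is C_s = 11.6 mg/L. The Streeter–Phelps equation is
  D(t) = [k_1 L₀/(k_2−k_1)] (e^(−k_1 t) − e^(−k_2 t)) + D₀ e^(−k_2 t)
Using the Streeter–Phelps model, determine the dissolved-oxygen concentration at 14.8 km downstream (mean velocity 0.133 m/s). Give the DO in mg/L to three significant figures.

DO ≈ 8.60 mg/L

Travel time t = x/v = 14.8 km / (0.133 m/s) = 14800 m / 0.133 m/s = 111300 s = 1.288 d.
k_1 L₀/(k_2−k_1) = 0.262×25.4/(1.68−0.262) = 6.655/1.418 = 4.693 mg/L.
e^(−k_1 t) = e^(−0.262×1.288) = 0.7136; e^(−k_2 t) = e^(−1.68×1.288) = 0.1149.
D = 4.693 × (0.7136 − 0.1149) + 1.69 × 0.1149 = 2.810 + 0.1942 = 3.004 mg/L.
DO = C_s − D = 11.6 − 3.004 = 8.596 mg/L.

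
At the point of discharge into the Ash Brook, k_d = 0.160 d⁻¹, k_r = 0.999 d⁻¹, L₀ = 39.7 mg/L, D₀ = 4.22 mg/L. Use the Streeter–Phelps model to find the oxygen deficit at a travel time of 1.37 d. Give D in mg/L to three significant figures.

k_d L₀/(k_r−k_d) = 0.160×39.7/(0.999−0.160) = 6.352/0.8390 = 7.571 mg/L.
e^(−k_d t) = e^(−0.160×1.370) = 0.8032; e^(−k_r t) = e^(−0.999×1.370) = 0.2545.
D = 7.571 × (0.8032 − 0.2545) + 4.22 × 0.2545 = 4.154 + 1.074 = 5.228 mg/L.

D ≈ 5.23 mg/L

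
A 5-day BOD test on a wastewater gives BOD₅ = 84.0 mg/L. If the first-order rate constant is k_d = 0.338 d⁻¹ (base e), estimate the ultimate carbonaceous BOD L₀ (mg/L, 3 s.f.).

BOD₅ = L₀(1 − e^(−5k_d)) ⇒ L₀ = BOD₅ / (1 − e^(−5×0.338))
= 84.0 / (1 − 0.1845) = 84.0 / 0.8155 = 103.0 mg/L.

L₀ ≈ 103 mg/L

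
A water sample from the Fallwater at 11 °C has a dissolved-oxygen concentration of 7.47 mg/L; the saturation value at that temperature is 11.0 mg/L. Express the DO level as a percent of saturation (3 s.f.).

67.9 % saturation

% saturation = C/C_s × 100 = 7.47/11.0 × 100 = 67.9 %.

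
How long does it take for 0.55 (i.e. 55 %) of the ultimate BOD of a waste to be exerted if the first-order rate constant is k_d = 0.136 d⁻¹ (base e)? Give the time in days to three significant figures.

y/L₀ = 1 − e^(−k_d t) = 0.55 ⇒ e^(−k_d t) = 0.450
t = −ln(0.450) / 0.136 = 0.7985 / 0.136 = 5.871 d.

t ≈ 5.87 d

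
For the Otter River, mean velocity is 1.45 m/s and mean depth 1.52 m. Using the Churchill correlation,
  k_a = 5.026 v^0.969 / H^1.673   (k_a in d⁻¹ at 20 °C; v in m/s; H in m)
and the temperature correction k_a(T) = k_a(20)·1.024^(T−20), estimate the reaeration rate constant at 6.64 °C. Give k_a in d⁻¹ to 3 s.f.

k_a ≈ 2.60 d⁻¹

k_a(20) = 5.026 × 1.45^0.969 / 1.52^1.673 = 5.026 × 1.433 / 2.015 = 3.576 d⁻¹.
k_a(6.64) = 3.576 × 1.024^(6.64−20) = 3.576 × 0.7284 = 2.605 d⁻¹.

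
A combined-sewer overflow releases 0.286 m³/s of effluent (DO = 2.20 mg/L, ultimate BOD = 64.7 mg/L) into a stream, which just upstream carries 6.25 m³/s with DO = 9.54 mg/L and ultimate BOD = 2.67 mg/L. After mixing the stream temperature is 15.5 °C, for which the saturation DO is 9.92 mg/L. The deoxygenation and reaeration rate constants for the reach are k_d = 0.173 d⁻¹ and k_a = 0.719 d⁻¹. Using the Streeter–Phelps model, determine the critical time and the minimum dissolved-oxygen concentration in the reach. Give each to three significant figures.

t_c ≈ 1.64 d; minimum DO ≈ 8.94 mg/L

Mixed DO = (6.25×9.54 + 0.286×2.20)/(6.25+0.286) = 60.25/6.536 = 9.219 mg/L.
Mixed L₀ = (6.25×2.67 + 0.286×64.7)/(6.536) = 35.19/6.536 = 5.384 mg/L.
Initial deficit D₀ = C_s − DO₀ = 9.92 − 9.219 = 0.7012 mg/L.
t_c = (1/0.5460) ln[(0.719/0.173)(1 − 0.7012×0.5460/(0.173×5.384))] = 1.832 × ln(2.448) = 1.640 d.
D_c = (0.173/0.719) × 5.384 × e^(−0.173×1.640) = 0.2406 × 5.384 × 0.7530 = 0.9756 mg/L.
Minimum DO = 9.92 − 0.9756 = 8.944 mg/L.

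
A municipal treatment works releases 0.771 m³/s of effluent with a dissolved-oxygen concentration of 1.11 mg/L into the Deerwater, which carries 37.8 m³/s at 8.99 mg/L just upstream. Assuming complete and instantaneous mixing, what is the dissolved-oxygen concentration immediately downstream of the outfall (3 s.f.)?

8.83 mg/L

Flow-weighted mixing: C = (Q_r C_r + Q_w C_w)/(Q_r + Q_w)
= (37.8×8.99 + 0.771×1.11)/(37.8 + 0.771) = 340.7/38.57 = 8.832 mg/L.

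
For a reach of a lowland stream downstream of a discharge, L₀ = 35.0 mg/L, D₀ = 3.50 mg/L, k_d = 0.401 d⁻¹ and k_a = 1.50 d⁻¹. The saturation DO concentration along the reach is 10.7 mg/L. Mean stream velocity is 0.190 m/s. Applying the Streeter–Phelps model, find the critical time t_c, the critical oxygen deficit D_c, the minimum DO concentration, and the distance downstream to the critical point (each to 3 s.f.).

At the critical point dD/dt = 0, so k_d L₀ e^(−k_d t) = k_a D. Substituting D(t) from the Streeter–Phelps equation and solving for t gives
t_c = ln[(k_a/k_d)(1 − D₀(k_a−k_d)/(k_d L₀))] / (k_a−k_d).
Here k_a−k_d = 1.099 d⁻¹ and 1 − D₀(k_a−k_d)/(k_d L₀) = 1 − 3.50×1.099/(0.401×35.0) = 0.7259, so
t_c = ln(3.741 × 0.7259) / 1.099 = 0.9990 / 1.099 = 0.9090 d.
L(t_c) = L₀ e^(−k_d t_c) = 35.0 × 0.6945 = 24.31 mg/L, and at the critical point k_a D_c = k_d L, so D_c = (0.401/1.50) × 24.31 = 6.499 mg/L.
Minimum DO = C_s − D_c = 10.7 − 6.499 = 4.201 mg/L.
x_c = v t_c = 0.190 m/s × 0.9090 d × 86400 s/d = 14920 m ≈ 14.9 km.

t_c ≈ 0.909 d; D_c ≈ 6.50 mg/L; min DO ≈ 4.20 mg/L; x_c ≈ 14.9 km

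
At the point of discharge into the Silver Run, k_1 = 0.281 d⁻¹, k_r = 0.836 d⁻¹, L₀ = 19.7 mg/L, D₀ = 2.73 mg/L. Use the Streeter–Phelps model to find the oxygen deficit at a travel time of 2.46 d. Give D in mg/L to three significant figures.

k_1 L₀/(k_r−k_1) = 0.281×19.7/(0.836−0.281) = 5.536/0.5550 = 9.974 mg/L.
e^(−k_1 t) = e^(−0.281×2.460) = 0.5009; e^(−k_r t) = e^(−0.836×2.460) = 0.1279.
D = 9.974 × (0.5009 − 0.1279) + 2.73 × 0.1279 = 3.721 + 0.3491 = 4.070 mg/L.

D ≈ 4.07 mg/L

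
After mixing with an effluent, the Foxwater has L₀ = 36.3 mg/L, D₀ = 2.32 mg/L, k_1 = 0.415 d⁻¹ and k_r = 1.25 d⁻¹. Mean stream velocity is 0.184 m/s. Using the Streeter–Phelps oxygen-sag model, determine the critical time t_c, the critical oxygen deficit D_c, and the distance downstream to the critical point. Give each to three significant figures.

With k_r/k_1 = 3.012 and 1 − D₀(k_r−k_1)/(k_1 L₀) = 0.8714,
t_c = ln(3.012 × 0.8714) / (1.25 − 0.415) = ln(2.625) / 0.8350 = 0.9650/0.8350 = 1.156 d.
D_c = (k_1/k_r) L₀ e^(−k_1 t_c) = (0.415/1.25) × 36.3 × e^(−0.415×1.156) = 0.3320 × 36.3 × 0.6190 = 7.460 mg/L.
x_c = v t_c = 0.184 m/s × 1.156 d × 86400 s/d = 18370 m ≈ 18.4 km.

t_c ≈ 1.16 d; D_c ≈ 7.46 mg/L; x_c ≈ 18.4 km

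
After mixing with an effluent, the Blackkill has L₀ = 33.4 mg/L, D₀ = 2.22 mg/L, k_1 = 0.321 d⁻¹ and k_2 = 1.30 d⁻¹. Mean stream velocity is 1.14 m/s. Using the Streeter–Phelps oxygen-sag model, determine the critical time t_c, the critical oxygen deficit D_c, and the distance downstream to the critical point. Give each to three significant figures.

t_c = [1/(k_2−k_1)] ln[(k_2/k_1)(1 − D₀(k_2−k_1)/(k_1 L₀))]
= [1/(1.30−0.321)] ln[(1.30/0.321)(1 − 2.22×0.9790/(0.321×33.4))]
= (1/0.9790) ln[4.050 × 0.7973] = 1.021 × ln(3.229) = 1.021 × 1.172 = 1.197 d.
D_c = (k_1/k_2) L₀ e^(−k_1 t_c) = (0.321/1.30) × 33.4 × e^(−0.321×1.197) = 0.2469 × 33.4 × 0.6809 = 5.616 mg/L.
x_c = v t_c = 1.14 m/s × 1.197 d × 86400 s/d = 117900 m ≈ 118 km.

t_c ≈ 1.20 d; D_c ≈ 5.62 mg/L; x_c ≈ 118 km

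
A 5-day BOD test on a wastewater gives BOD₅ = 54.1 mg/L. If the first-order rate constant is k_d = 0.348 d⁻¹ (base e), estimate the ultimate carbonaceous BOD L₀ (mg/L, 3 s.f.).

L₀ ≈ 65.6 mg/L

BOD₅ = L₀(1 − e^(−5k_d)) ⇒ L₀ = BOD₅ / (1 − e^(−5×0.348))
= 54.1 / (1 − 0.1755) = 54.1 / 0.8245 = 65.62 mg/L.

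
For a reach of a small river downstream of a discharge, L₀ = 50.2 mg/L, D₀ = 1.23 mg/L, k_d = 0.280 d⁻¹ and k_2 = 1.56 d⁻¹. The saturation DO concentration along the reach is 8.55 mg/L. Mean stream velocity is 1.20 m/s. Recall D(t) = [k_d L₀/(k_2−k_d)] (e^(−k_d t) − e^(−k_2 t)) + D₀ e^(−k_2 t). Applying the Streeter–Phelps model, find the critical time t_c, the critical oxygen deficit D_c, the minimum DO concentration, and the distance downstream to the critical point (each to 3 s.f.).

t_c ≈ 1.25 d; D_c ≈ 6.35 mg/L; min DO ≈ 2.20 mg/L; x_c ≈ 130 km

At the critical point dD/dt = 0, so k_d L₀ e^(−k_d t) = k_2 D. Substituting D(t) from the Streeter–Phelps equation and solving for t gives
t_c = ln[(k_2/k_d)(1 − D₀(k_2−k_d)/(k_d L₀))] / (k_2−k_d).
Here k_2−k_d = 1.280 d⁻¹ and 1 − D₀(k_2−k_d)/(k_d L₀) = 1 − 1.23×1.280/(0.280×50.2) = 0.8880, so
t_c = ln(5.571 × 0.8880) / 1.280 = 1.599 / 1.280 = 1.249 d.
L(t_c) = L₀ e^(−k_d t_c) = 50.2 × 0.7049 = 35.38 mg/L, and at the critical point k_2 D_c = k_d L, so D_c = (0.280/1.56) × 35.38 = 6.351 mg/L.
Minimum DO = C_s − D_c = 8.55 − 6.351 = 2.199 mg/L.
x_c = v t_c = 1.20 m/s × 1.249 d × 86400 s/d = 129500 m ≈ 130 km.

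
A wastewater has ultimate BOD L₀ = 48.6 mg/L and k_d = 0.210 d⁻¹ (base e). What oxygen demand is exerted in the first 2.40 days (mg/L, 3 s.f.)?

y ≈ 19.2 mg/L

y_t = L₀(1 − e^(−k_d t)) = 48.6 × (1 − e^(−0.210×2.40))
= 48.6 × (1 − 0.6041) = 48.6 × 0.3959 = 19.24 mg/L.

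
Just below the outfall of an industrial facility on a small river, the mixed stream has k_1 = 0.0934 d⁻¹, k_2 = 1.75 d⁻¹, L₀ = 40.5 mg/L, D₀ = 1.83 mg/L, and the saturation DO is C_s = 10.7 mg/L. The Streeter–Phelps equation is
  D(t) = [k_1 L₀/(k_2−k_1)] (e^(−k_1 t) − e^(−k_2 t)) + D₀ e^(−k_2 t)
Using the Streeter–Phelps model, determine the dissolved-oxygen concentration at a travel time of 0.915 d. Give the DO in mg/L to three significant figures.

DO ≈ 8.70 mg/L

k_1 L₀/(k_2−k_1) = 0.0934×40.5/(1.75−0.0934) = 3.783/1.657 = 2.283 mg/L.
e^(−k_1 t) = e^(−0.0934×0.9150) = 0.9181; e^(−k_2 t) = e^(−1.75×0.9150) = 0.2016.
D = 2.283 × (0.9181 − 0.2016) + 1.83 × 0.2016 = 1.636 + 0.3690 = 2.005 mg/L.
DO = C_s − D = 10.7 − 2.005 = 8.695 mg/L.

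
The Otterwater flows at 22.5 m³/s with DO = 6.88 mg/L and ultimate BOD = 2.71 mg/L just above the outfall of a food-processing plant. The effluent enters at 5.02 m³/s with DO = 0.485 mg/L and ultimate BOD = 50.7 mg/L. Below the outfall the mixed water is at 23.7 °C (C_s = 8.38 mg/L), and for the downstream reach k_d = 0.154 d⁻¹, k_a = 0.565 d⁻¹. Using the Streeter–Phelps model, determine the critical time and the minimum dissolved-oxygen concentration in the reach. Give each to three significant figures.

t_c ≈ 0.804 d; minimum DO ≈ 5.62 mg/L

Mixed DO = (22.5×6.88 + 5.02×0.485)/(22.5+5.02) = 157.2/27.52 = 5.713 mg/L.
Mixed L₀ = (22.5×2.71 + 5.02×50.7)/(27.52) = 315.5/27.52 = 11.46 mg/L.
Initial deficit D₀ = C_s − DO₀ = 8.38 − 5.713 = 2.667 mg/L.
t_c = (1/0.4110) ln[(0.565/0.154)(1 − 2.667×0.4110/(0.154×11.46))] = 2.433 × ln(1.391) = 0.8035 d.
D_c = (0.154/0.565) × 11.46 × e^(−0.154×0.8035) = 0.2726 × 11.46 × 0.8836 = 2.761 mg/L.
Minimum DO = 8.38 − 2.761 = 5.619 mg/L.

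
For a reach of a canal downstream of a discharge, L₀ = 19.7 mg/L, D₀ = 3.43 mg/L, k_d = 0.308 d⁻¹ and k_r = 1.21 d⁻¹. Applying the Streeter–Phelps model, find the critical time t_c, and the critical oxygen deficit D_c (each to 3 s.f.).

t_c ≈ 0.726 d; D_c ≈ 4.01 mg/L

At the critical point dD/dt = 0, so k_d L₀ e^(−k_d t) = k_r D. Substituting D(t) from the Streeter–Phelps equation and solving for t gives
t_c = ln[(k_r/k_d)(1 − D₀(k_r−k_d)/(k_d L₀))] / (k_r−k_d).
Here k_r−k_d = 0.9020 d⁻¹ and 1 − D₀(k_r−k_d)/(k_d L₀) = 1 − 3.43×0.9020/(0.308×19.7) = 0.4901, so
t_c = ln(3.929 × 0.4901) / 0.9020 = 0.6551 / 0.9020 = 0.7263 d.
L(t_c) = L₀ e^(−k_d t_c) = 19.7 × 0.7996 = 15.75 mg/L, and at the critical point k_r D_c = k_d L, so D_c = (0.308/1.21) × 15.75 = 4.009 mg/L.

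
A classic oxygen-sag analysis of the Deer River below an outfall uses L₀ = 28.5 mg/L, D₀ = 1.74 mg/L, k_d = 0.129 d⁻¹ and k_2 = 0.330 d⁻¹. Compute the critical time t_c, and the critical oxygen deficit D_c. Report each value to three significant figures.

t_c = [1/(k_2−k_d)] ln[(k_2/k_d)(1 − D₀(k_2−k_d)/(k_d L₀))]
= [1/(0.330−0.129)] ln[(0.330/0.129)(1 − 1.74×0.2010/(0.129×28.5))]
= (1/0.2010) ln[2.558 × 0.9049] = 4.975 × ln(2.315) = 4.975 × 0.8393 = 4.176 d.
L(t_c) = L₀ e^(−k_d t_c) = 28.5 × 0.5835 = 16.63 mg/L, and at the critical point k_2 D_c = k_d L, so D_c = (0.129/0.330) × 16.63 = 6.501 mg/L.

t_c ≈ 4.18 d; D_c ≈ 6.50 mg/L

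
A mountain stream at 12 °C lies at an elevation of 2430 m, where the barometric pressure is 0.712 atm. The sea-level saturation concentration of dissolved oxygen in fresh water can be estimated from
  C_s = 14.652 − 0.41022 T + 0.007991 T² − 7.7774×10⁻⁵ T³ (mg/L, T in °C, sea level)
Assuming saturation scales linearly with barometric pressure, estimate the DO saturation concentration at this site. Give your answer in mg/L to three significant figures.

At sea level: C_s = 14.652 − 0.41022×12 + 0.007991×12² − 7.7774×10⁻⁵×12³ = 10.75 mg/L.
Pressure correction: C_s' = 10.75 × 0.712 = 7.651 mg/L.

C_s ≈ 7.65 mg/L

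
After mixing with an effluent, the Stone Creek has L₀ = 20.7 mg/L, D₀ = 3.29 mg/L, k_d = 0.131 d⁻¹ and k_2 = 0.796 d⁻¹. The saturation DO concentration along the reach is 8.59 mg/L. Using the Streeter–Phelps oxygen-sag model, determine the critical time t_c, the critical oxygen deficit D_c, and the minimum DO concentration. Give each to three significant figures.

With k_2/k_d = 6.076 and 1 − D₀(k_2−k_d)/(k_d L₀) = 0.1932,
t_c = ln(6.076 × 0.1932) / (0.796 − 0.131) = ln(1.174) / 0.6650 = 0.1603/0.6650 = 0.2410 d.
L(t_c) = L₀ e^(−k_d t_c) = 20.7 × 0.9689 = 20.06 mg/L, and at the critical point k_2 D_c = k_d L, so D_c = (0.131/0.796) × 20.06 = 3.301 mg/L.
Minimum DO = C_s − D_c = 8.59 − 3.301 = 5.289 mg/L.

t_c ≈ 0.241 d; D_c ≈ 3.30 mg/L; min DO ≈ 5.29 mg/L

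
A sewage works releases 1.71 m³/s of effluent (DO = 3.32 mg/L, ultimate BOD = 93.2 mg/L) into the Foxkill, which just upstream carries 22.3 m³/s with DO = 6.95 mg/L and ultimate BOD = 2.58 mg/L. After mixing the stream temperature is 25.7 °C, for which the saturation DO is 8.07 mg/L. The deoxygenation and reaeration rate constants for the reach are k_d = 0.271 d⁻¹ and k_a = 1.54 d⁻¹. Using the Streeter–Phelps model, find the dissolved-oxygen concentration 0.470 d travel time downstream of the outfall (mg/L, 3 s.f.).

Mixed DO = (22.3×6.95 + 1.71×3.32)/(22.3+1.71) = 160.7/24.01 = 6.691 mg/L.
Mixed L₀ = (22.3×2.58 + 1.71×93.2)/(24.01) = 216.9/24.01 = 9.034 mg/L.
Initial deficit D₀ = C_s − DO₀ = 8.07 − 6.691 = 1.379 mg/L.
D(0.470) = [0.271×9.034/(1.54−0.271)](e^(−0.271×0.470) − e^(−1.54×0.470)) + 1.379 e^(−1.54×0.470)
= 1.929 × (0.8804 − 0.4849) + 1.379 × 0.4849 = 1.431 mg/L.
DO = 8.07 − 1.431 = 6.639 mg/L.

DO ≈ 6.64 mg/L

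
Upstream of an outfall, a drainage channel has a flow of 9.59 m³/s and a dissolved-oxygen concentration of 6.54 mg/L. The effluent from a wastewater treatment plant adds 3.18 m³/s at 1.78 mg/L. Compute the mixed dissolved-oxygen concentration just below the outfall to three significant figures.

5.35 mg/L

Flow-weighted mixing: C = (Q_r C_r + Q_w C_w)/(Q_r + Q_w)
= (9.59×6.54 + 3.18×1.78)/(9.59 + 3.18) = 68.38/12.77 = 5.355 mg/L.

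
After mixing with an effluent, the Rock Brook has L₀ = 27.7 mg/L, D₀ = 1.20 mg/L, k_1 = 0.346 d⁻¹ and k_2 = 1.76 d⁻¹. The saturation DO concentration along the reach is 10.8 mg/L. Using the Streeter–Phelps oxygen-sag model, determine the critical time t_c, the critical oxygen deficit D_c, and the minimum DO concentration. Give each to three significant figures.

t_c ≈ 1.01 d; D_c ≈ 3.84 mg/L; min DO ≈ 6.96 mg/L

t_c = [1/(k_2−k_1)] ln[(k_2/k_1)(1 − D₀(k_2−k_1)/(k_1 L₀))]
= [1/(1.76−0.346)] ln[(1.76/0.346)(1 − 1.20×1.414/(0.346×27.7))]
= (1/1.414) ln[5.087 × 0.8230] = 0.7072 × ln(4.186) = 0.7072 × 1.432 = 1.013 d.
L(t_c) = L₀ e^(−k_1 t_c) = 27.7 × 0.7044 = 19.51 mg/L, and at the critical point k_2 D_c = k_1 L, so D_c = (0.346/1.76) × 19.51 = 3.836 mg/L.
Minimum DO = C_s − D_c = 10.8 − 3.836 = 6.964 mg/L.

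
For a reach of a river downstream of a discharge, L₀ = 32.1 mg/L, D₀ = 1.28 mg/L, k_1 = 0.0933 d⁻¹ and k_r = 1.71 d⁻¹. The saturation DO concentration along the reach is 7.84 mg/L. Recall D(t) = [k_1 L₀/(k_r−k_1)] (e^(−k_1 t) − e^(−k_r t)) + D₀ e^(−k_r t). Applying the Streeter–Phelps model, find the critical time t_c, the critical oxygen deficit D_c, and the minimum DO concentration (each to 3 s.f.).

t_c ≈ 1.07 d; D_c ≈ 1.58 mg/L; min DO ≈ 6.26 mg/L

At the critical point dD/dt = 0, so k_1 L₀ e^(−k_1 t) = k_r D. Substituting D(t) from the Streeter–Phelps equation and solving for t gives
t_c = ln[(k_r/k_1)(1 − D₀(k_r−k_1)/(k_1 L₀))] / (k_r−k_1).
Here k_r−k_1 = 1.617 d⁻¹ and 1 − D₀(k_r−k_1)/(k_1 L₀) = 1 − 1.28×1.617/(0.0933×32.1) = 0.3090, so
t_c = ln(18.33 × 0.3090) / 1.617 = 1.734 / 1.617 = 1.073 d.
L(t_c) = L₀ e^(−k_1 t_c) = 32.1 × 0.9048 = 29.04 mg/L, and at the critical point k_r D_c = k_1 L, so D_c = (0.0933/1.71) × 29.04 = 1.585 mg/L.
Minimum DO = C_s − D_c = 7.84 − 1.585 = 6.255 mg/L.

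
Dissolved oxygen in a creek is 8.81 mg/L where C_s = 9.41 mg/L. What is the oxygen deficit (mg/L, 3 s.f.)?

D = C_s − C = 9.41 − 8.81 = 0.600 mg/L.

D ≈ 0.600 mg/L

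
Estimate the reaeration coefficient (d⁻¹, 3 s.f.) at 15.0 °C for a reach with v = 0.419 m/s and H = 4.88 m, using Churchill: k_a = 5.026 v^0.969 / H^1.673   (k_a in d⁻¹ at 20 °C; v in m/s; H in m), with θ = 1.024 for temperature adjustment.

k_a(20) = 5.026 × 0.419^0.969 / 4.88^1.673 = 5.026 × 0.4305 / 14.18 = 0.1526 d⁻¹.
k_a(15.0) = 0.1526 × 1.024^(15.0−20) = 0.1526 × 0.8882 = 0.1355 d⁻¹.

k_a ≈ 0.135 d⁻¹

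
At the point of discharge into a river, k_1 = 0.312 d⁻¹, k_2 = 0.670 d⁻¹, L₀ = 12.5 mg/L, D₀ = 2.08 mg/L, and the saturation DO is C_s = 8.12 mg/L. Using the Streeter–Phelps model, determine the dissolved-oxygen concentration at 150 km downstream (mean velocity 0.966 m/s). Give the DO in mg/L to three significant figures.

DO ≈ 4.55 mg/L

Travel time t = x/v = 150 km / (0.966 m/s) = 150000 m / 0.966 m/s = 155300 s = 1.797 d.
k_1 L₀/(k_2−k_1) = 0.312×12.5/(0.670−0.312) = 3.900/0.3580 = 10.89 mg/L.
e^(−k_1 t) = e^(−0.312×1.797) = 0.5708; e^(−k_2 t) = e^(−0.670×1.797) = 0.3000.
D = 10.89 × (0.5708 − 0.3000) + 2.08 × 0.3000 = 2.950 + 0.6239 = 3.574 mg/L.
DO = C_s − D = 8.12 − 3.574 = 4.546 mg/L.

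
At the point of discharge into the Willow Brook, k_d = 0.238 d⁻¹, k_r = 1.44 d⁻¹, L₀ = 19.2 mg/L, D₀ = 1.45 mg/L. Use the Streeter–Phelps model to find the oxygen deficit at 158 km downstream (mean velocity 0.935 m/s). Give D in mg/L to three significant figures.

Travel time t = x/v = 158 km / (0.935 m/s) = 158000 m / 0.935 m/s = 169000 s = 1.956 d.
k_d L₀/(k_r−k_d) = 0.238×19.2/(1.44−0.238) = 4.570/1.202 = 3.802 mg/L.
e^(−k_d t) = e^(−0.238×1.956) = 0.6278; e^(−k_r t) = e^(−1.44×1.956) = 0.05982.
D = 3.802 × (0.6278 − 0.05982) + 1.45 × 0.05982 = 2.159 + 0.08674 = 2.246 mg/L.

D ≈ 2.25 mg/L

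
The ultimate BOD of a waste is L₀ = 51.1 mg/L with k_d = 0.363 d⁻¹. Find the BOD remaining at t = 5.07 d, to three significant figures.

L ≈ 8.11 mg/L

L_t = L₀ e^(−k_d t) = 51.1 × e^(−0.363×5.07) = 51.1 × 0.1588 = 8.112 mg/L.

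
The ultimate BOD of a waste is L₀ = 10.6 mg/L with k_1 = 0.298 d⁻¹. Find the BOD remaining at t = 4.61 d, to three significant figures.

L_t = L₀ e^(−k_1 t) = 10.6 × e^(−0.298×4.61) = 10.6 × 0.2531 = 2.683 mg/L.

L ≈ 2.68 mg/L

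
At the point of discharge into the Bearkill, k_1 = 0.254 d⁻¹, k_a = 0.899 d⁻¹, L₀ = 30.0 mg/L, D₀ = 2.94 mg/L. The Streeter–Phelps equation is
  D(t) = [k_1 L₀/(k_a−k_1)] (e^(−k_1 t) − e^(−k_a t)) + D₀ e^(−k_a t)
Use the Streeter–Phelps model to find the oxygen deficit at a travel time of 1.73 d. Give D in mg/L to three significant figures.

k_1 L₀/(k_a−k_1) = 0.254×30.0/(0.899−0.254) = 7.620/0.6450 = 11.81 mg/L.
e^(−k_1 t) = e^(−0.254×1.730) = 0.6444; e^(−k_a t) = e^(−0.899×1.730) = 0.2111.
D = 11.81 × (0.6444 − 0.2111) + 2.94 × 0.2111 = 5.119 + 0.6207 = 5.739 mg/L.

D ≈ 5.74 mg/L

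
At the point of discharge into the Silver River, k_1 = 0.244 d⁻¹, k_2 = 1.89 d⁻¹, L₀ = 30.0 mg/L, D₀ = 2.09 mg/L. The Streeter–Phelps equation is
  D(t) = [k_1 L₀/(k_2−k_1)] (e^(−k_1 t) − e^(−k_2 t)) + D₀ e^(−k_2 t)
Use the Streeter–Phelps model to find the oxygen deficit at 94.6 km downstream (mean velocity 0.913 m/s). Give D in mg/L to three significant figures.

D ≈ 3.07 mg/L

Travel time t = x/v = 94.6 km / (0.913 m/s) = 94600 m / 0.913 m/s = 103600 s = 1.199 d.
k_1 L₀/(k_2−k_1) = 0.244×30.0/(1.89−0.244) = 7.320/1.646 = 4.447 mg/L.
e^(−k_1 t) = e^(−0.244×1.199) = 0.7463; e^(−k_2 t) = e^(−1.89×1.199) = 0.1037.
D = 4.447 × (0.7463 − 0.1037) + 2.09 × 0.1037 = 2.858 + 0.2167 = 3.075 mg/L.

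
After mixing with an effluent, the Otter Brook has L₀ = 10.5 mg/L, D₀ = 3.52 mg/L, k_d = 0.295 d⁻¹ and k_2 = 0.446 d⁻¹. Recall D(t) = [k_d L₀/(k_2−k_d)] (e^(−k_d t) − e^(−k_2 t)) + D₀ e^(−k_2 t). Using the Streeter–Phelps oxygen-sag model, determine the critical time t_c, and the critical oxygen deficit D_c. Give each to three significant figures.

At the critical point dD/dt = 0, so k_d L₀ e^(−k_d t) = k_2 D. Substituting D(t) from the Streeter–Phelps equation and solving for t gives
t_c = ln[(k_2/k_d)(1 − D₀(k_2−k_d)/(k_d L₀))] / (k_2−k_d).
Here k_2−k_d = 0.1510 d⁻¹ and 1 − D₀(k_2−k_d)/(k_d L₀) = 1 − 3.52×0.1510/(0.295×10.5) = 0.8284, so
t_c = ln(1.512 × 0.8284) / 0.1510 = 0.2251 / 0.1510 = 1.491 d.
L(t_c) = L₀ e^(−k_d t_c) = 10.5 × 0.6442 = 6.764 mg/L, and at the critical point k_2 D_c = k_d L, so D_c = (0.295/0.446) × 6.764 = 4.474 mg/L.

t_c ≈ 1.49 d; D_c ≈ 4.47 mg/L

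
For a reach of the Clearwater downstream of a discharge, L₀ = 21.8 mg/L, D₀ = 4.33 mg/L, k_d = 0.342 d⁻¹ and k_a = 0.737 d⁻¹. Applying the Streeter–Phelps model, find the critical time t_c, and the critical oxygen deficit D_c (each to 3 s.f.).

t_c = [1/(k_a−k_d)] ln[(k_a/k_d)(1 − D₀(k_a−k_d)/(k_d L₀))]
= [1/(0.737−0.342)] ln[(0.737/0.342)(1 − 4.33×0.3950/(0.342×21.8))]
= (1/0.3950) ln[2.155 × 0.7706] = 2.532 × ln(1.661) = 2.532 × 0.5072 = 1.284 d.
L(t_c) = L₀ e^(−k_d t_c) = 21.8 × 0.6446 = 14.05 mg/L, and at the critical point k_a D_c = k_d L, so D_c = (0.342/0.737) × 14.05 = 6.521 mg/L.

t_c ≈ 1.28 d; D_c ≈ 6.52 mg/L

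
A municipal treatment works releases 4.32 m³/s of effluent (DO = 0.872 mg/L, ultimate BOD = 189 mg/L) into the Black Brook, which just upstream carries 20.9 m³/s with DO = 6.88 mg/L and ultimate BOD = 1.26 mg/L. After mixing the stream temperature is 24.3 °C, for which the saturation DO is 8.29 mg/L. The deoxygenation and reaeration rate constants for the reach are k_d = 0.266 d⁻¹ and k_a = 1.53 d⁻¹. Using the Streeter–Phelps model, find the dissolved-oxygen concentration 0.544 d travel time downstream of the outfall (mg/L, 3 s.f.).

Mixed DO = (20.9×6.88 + 4.32×0.872)/(20.9+4.32) = 147.6/25.22 = 5.851 mg/L.
Mixed L₀ = (20.9×1.26 + 4.32×189)/(25.22) = 842.8/25.22 = 33.42 mg/L.
Initial deficit D₀ = C_s − DO₀ = 8.29 − 5.851 = 2.439 mg/L.
D(0.544) = [0.266×33.42/(1.53−0.266)](e^(−0.266×0.544) − e^(−1.53×0.544)) + 2.439 e^(−1.53×0.544)
= 7.033 × (0.8653 − 0.4350) + 2.439 × 0.4350 = 4.087 mg/L.
DO = 8.29 − 4.087 = 4.203 mg/L.

DO ≈ 4.20 mg/L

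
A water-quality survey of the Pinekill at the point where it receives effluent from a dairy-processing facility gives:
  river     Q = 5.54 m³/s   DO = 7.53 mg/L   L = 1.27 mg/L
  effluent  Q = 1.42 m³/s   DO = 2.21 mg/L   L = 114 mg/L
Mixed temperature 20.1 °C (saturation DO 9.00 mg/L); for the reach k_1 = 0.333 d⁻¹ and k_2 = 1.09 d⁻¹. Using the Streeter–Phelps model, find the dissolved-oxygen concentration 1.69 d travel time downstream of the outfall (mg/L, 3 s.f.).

DO ≈ 4.21 mg/L

Mixed DO = (5.54×7.53 + 1.42×2.21)/(5.54+1.42) = 44.85/6.960 = 6.445 mg/L.
Mixed L₀ = (5.54×1.27 + 1.42×114)/(6.960) = 168.9/6.960 = 24.27 mg/L.
Initial deficit D₀ = C_s − DO₀ = 9.00 − 6.445 = 2.555 mg/L.
D(1.69) = [0.333×24.27/(1.09−0.333)](e^(−0.333×1.69) − e^(−1.09×1.69)) + 2.555 e^(−1.09×1.69)
= 10.68 × (0.5696 − 0.1585) + 2.555 × 0.1585 = 4.794 mg/L.
DO = 9.00 − 4.794 = 4.206 mg/L.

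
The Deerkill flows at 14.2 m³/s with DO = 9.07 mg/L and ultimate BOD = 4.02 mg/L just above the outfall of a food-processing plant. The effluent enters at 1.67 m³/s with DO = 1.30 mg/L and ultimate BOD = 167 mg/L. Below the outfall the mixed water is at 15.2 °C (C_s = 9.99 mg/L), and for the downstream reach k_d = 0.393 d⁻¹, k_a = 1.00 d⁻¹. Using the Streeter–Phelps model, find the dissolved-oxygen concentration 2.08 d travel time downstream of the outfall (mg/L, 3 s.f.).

Mixed DO = (14.2×9.07 + 1.67×1.30)/(14.2+1.67) = 131.0/15.87 = 8.252 mg/L.
Mixed L₀ = (14.2×4.02 + 1.67×167)/(15.87) = 336.0/15.87 = 21.17 mg/L.
Initial deficit D₀ = C_s − DO₀ = 9.99 − 8.252 = 1.738 mg/L.
D(2.08) = [0.393×21.17/(1.00−0.393)](e^(−0.393×2.08) − e^(−1.00×2.08)) + 1.738 e^(−1.00×2.08)
= 13.71 × (0.4416 − 0.1249) + 1.738 × 0.1249 = 4.557 mg/L.
DO = 9.99 − 4.557 = 5.433 mg/L.

DO ≈ 5.43 mg/L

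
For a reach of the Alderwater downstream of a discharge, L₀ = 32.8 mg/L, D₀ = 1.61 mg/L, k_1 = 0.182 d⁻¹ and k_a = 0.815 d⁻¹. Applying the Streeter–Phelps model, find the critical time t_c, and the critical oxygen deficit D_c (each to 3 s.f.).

t_c ≈ 2.07 d; D_c ≈ 5.02 mg/L

At the critical point dD/dt = 0, so k_1 L₀ e^(−k_1 t) = k_a D. Substituting D(t) from the Streeter–Phelps equation and solving for t gives
t_c = ln[(k_a/k_1)(1 − D₀(k_a−k_1)/(k_1 L₀))] / (k_a−k_1).
Here k_a−k_1 = 0.6330 d⁻¹ and 1 − D₀(k_a−k_1)/(k_1 L₀) = 1 − 1.61×0.6330/(0.182×32.8) = 0.8293, so
t_c = ln(4.478 × 0.8293) / 0.6330 = 1.312 / 0.6330 = 2.073 d.
D_c = (k_1/k_a) L₀ e^(−k_1 t_c) = (0.182/0.815) × 32.8 × e^(−0.182×2.073) = 0.2233 × 32.8 × 0.6858 = 5.023 mg/L.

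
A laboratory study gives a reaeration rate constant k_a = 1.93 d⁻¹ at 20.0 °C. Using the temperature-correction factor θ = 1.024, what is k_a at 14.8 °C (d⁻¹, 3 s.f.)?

k_a(T₂) = k_a(T₁) · θ^(T₂−T₁) = 1.93 × 1.024^(14.8−20.0)
= 1.93 × 1.024^-5.20 = 1.93 × 0.8840 = 1.706 d⁻¹.

k_a ≈ 1.71 d⁻¹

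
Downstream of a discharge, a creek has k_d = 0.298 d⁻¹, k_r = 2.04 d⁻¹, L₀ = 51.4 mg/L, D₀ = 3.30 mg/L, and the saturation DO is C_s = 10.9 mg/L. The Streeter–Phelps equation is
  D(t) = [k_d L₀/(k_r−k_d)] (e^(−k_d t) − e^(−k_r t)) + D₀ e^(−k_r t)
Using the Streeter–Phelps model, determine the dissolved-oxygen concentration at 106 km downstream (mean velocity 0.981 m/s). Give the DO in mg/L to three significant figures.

DO ≈ 5.27 mg/L

Travel time t = x/v = 106 km / (0.981 m/s) = 106000 m / 0.981 m/s = 108100 s = 1.251 d.
k_d L₀/(k_r−k_d) = 0.298×51.4/(2.04−0.298) = 15.32/1.742 = 8.793 mg/L.
e^(−k_d t) = e^(−0.298×1.251) = 0.6889; e^(−k_r t) = e^(−2.04×1.251) = 0.07798.
D = 8.793 × (0.6889 − 0.07798) + 3.30 × 0.07798 = 5.372 + 0.2573 = 5.629 mg/L.
DO = C_s − D = 10.9 − 5.629 = 5.271 mg/L.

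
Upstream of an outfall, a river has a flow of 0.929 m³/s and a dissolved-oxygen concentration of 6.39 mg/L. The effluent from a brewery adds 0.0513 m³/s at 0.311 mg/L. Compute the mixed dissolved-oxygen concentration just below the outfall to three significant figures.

Flow-weighted mixing: C = (Q_r C_r + Q_w C_w)/(Q_r + Q_w)
= (0.929×6.39 + 0.0513×0.311)/(0.929 + 0.0513) = 5.952/0.9803 = 6.072 mg/L.

6.07 mg/L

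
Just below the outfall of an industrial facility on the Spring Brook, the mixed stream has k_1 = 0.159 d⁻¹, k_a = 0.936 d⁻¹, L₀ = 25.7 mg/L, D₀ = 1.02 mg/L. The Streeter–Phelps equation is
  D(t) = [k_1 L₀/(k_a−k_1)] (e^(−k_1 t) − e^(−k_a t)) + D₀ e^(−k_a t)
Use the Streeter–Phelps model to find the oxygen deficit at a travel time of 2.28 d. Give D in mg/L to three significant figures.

D ≈ 3.16 mg/L

k_1 L₀/(k_a−k_1) = 0.159×25.7/(0.936−0.159) = 4.086/0.7770 = 5.259 mg/L.
e^(−k_1 t) = e^(−0.159×2.280) = 0.6959; e^(−k_a t) = e^(−0.936×2.280) = 0.1184.
D = 5.259 × (0.6959 − 0.1184) + 1.02 × 0.1184 = 3.037 + 0.1207 = 3.158 mg/L.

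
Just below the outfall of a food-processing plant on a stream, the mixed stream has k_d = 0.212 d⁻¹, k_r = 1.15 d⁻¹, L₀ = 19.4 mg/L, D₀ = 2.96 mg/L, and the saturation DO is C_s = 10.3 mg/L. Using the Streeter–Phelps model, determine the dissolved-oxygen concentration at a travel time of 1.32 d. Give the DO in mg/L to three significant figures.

k_d L₀/(k_r−k_d) = 0.212×19.4/(1.15−0.212) = 4.113/0.9380 = 4.385 mg/L.
e^(−k_d t) = e^(−0.212×1.320) = 0.7559; e^(−k_r t) = e^(−1.15×1.320) = 0.2191.
D = 4.385 × (0.7559 − 0.2191) + 2.96 × 0.2191 = 2.353 + 0.6487 = 3.002 mg/L.
DO = C_s − D = 10.3 − 3.002 = 7.298 mg/L.

DO ≈ 7.30 mg/L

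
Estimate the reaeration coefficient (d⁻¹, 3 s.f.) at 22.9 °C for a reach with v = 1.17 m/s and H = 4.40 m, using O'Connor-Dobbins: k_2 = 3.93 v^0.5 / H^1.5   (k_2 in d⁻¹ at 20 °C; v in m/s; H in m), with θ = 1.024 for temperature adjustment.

k_2(20) = 3.93 × 1.17^0.5 / 4.40^1.5 = 3.93 × 1.082 / 9.230 = 0.4606 d⁻¹.
k_2(22.9) = 0.4606 × 1.024^(22.9−20) = 0.4606 × 1.071 = 0.4934 d⁻¹.

k_2 ≈ 0.493 d⁻¹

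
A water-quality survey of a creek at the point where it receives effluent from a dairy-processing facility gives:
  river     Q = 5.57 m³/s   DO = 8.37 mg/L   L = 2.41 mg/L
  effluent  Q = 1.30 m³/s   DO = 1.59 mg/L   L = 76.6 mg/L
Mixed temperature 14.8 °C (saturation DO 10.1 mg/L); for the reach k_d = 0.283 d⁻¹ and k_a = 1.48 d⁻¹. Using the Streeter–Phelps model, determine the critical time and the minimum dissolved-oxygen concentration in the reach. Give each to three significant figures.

Mixed DO = (5.57×8.37 + 1.30×1.59)/(5.57+1.30) = 48.69/6.870 = 7.087 mg/L.
Mixed L₀ = (5.57×2.41 + 1.30×76.6)/(6.870) = 113.0/6.870 = 16.45 mg/L.
Initial deficit D₀ = C_s − DO₀ = 10.1 − 7.087 = 3.013 mg/L.
t_c = (1/1.197) ln[(1.48/0.283)(1 − 3.013×1.197/(0.283×16.45))] = 0.8354 × ln(1.178) = 0.1368 d.
D_c = (0.283/1.48) × 16.45 × e^(−0.283×0.1368) = 0.1912 × 16.45 × 0.9620 = 3.026 mg/L.
Minimum DO = 10.1 − 3.026 = 7.074 mg/L.

t_c ≈ 0.137 d; minimum DO ≈ 7.07 mg/L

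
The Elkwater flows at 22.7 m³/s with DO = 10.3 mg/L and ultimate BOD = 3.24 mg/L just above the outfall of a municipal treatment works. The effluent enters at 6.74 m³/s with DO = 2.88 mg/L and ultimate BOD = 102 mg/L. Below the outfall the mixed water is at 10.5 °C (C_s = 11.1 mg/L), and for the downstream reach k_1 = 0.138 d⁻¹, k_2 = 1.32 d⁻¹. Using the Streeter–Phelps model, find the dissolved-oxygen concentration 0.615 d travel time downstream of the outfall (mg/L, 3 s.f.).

DO ≈ 8.56 mg/L

Mixed DO = (22.7×10.3 + 6.74×2.88)/(22.7+6.74) = 253.2/29.44 = 8.601 mg/L.
Mixed L₀ = (22.7×3.24 + 6.74×102)/(29.44) = 761.0/29.44 = 25.85 mg/L.
Initial deficit D₀ = C_s − DO₀ = 11.1 − 8.601 = 2.499 mg/L.
D(0.615) = [0.138×25.85/(1.32−0.138)](e^(−0.138×0.615) − e^(−1.32×0.615)) + 2.499 e^(−1.32×0.615)
= 3.018 × (0.9186 − 0.4441) + 2.499 × 0.4441 = 2.542 mg/L.
DO = 11.1 − 2.542 = 8.558 mg/L.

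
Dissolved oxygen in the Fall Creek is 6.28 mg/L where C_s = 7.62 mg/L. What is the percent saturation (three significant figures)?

% saturation = C/C_s × 100 = 6.28/7.62 × 100 = 82.4 %.

82.4 % saturation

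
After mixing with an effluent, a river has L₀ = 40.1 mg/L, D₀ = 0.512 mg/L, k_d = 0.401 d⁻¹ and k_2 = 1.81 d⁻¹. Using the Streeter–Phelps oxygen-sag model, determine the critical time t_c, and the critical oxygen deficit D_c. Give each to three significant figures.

t_c ≈ 1.04 d; D_c ≈ 5.86 mg/L

t_c = [1/(k_2−k_d)] ln[(k_2/k_d)(1 − D₀(k_2−k_d)/(k_d L₀))]
= [1/(1.81−0.401)] ln[(1.81/0.401)(1 − 0.512×1.409/(0.401×40.1))]
= (1/1.409) ln[4.514 × 0.9551] = 0.7097 × ln(4.311) = 0.7097 × 1.461 = 1.037 d.
D_c = (k_d/k_2) L₀ e^(−k_d t_c) = (0.401/1.81) × 40.1 × e^(−0.401×1.037) = 0.2215 × 40.1 × 0.6598 = 5.861 mg/L.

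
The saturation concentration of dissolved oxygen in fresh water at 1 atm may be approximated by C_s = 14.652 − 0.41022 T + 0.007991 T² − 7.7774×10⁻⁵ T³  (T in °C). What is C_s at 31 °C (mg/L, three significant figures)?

C_s ≈ 7.30 mg/L

C_s = 14.652 − 0.41022×31 + 0.007991×31² − 7.7774×10⁻⁵×31³ = 7.298 mg/L.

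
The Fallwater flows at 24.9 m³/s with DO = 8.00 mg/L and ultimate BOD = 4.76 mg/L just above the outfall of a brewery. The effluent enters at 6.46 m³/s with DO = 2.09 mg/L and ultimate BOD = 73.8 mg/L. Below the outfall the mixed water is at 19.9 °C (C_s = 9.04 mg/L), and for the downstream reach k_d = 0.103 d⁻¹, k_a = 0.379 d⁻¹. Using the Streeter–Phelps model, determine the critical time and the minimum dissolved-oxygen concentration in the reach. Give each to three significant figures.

Mixed DO = (24.9×8.00 + 6.46×2.09)/(24.9+6.46) = 212.7/31.36 = 6.783 mg/L.
Mixed L₀ = (24.9×4.76 + 6.46×73.8)/(31.36) = 595.3/31.36 = 18.98 mg/L.
Initial deficit D₀ = C_s − DO₀ = 9.04 − 6.783 = 2.257 mg/L.
t_c = (1/0.2760) ln[(0.379/0.103)(1 − 2.257×0.2760/(0.103×18.98))] = 3.623 × ln(2.507) = 3.330 d.
D_c = (0.103/0.379) × 18.98 × e^(−0.103×3.330) = 0.2718 × 18.98 × 0.7096 = 3.661 mg/L.
Minimum DO = 9.04 − 3.661 = 5.379 mg/L.

t_c ≈ 3.33 d; minimum DO ≈ 5.38 mg/L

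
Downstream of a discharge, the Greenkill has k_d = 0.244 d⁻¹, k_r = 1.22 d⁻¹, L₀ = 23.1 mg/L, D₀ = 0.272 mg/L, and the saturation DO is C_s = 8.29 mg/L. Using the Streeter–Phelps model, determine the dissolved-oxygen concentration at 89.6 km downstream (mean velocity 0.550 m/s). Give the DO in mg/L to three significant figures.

Travel time t = x/v = 89.6 km / (0.550 m/s) = 89600 m / 0.550 m/s = 162900 s = 1.886 d.
k_d L₀/(k_r−k_d) = 0.244×23.1/(1.22−0.244) = 5.636/0.9760 = 5.775 mg/L.
e^(−k_d t) = e^(−0.244×1.886) = 0.6312; e^(−k_r t) = e^(−1.22×1.886) = 0.1002.
D = 5.775 × (0.6312 − 0.1002) + 0.272 × 0.1002 = 3.067 + 0.02726 = 3.094 mg/L.
DO = C_s − D = 8.29 − 3.094 = 5.196 mg/L.

DO ≈ 5.20 mg/L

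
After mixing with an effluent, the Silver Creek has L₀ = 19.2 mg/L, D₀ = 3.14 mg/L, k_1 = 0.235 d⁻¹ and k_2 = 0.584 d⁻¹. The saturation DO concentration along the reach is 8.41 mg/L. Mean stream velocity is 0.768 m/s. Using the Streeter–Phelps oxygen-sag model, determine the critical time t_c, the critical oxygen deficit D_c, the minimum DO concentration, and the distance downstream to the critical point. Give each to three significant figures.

t_c ≈ 1.81 d; D_c ≈ 5.05 mg/L; min DO ≈ 3.36 mg/L; x_c ≈ 120 km

With k_2/k_1 = 2.485 and 1 − D₀(k_2−k_1)/(k_1 L₀) = 0.7571,
t_c = ln(2.485 × 0.7571) / (0.584 − 0.235) = ln(1.882) / 0.3490 = 0.6321/0.3490 = 1.811 d.
L(t_c) = L₀ e^(−k_1 t_c) = 19.2 × 0.6534 = 12.54 mg/L, and at the critical point k_2 D_c = k_1 L, so D_c = (0.235/0.584) × 12.54 = 5.048 mg/L.
Minimum DO = C_s − D_c = 8.41 − 5.048 = 3.362 mg/L.
x_c = v t_c = 0.768 m/s × 1.811 d × 86400 s/d = 120200 m ≈ 120 km.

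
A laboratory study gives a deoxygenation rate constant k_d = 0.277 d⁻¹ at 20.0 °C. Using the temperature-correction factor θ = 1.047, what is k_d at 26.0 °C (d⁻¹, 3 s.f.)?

k_d(T₂) = k_d(T₁) · θ^(T₂−T₁) = 0.277 × 1.047^(26.0−20.0)
= 0.277 × 1.047^6.00 = 0.277 × 1.317 = 0.3649 d⁻¹.

k_d ≈ 0.365 d⁻¹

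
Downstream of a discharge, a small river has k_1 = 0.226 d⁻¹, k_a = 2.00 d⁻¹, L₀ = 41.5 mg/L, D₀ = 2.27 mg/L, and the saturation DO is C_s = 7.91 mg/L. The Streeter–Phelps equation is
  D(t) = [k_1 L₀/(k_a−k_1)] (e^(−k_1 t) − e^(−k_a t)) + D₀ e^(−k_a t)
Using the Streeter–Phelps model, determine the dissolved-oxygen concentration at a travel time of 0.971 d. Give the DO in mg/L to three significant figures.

k_1 L₀/(k_a−k_1) = 0.226×41.5/(2.00−0.226) = 9.379/1.774 = 5.287 mg/L.
e^(−k_1 t) = e^(−0.226×0.9710) = 0.8030; e^(−k_a t) = e^(−2.00×0.9710) = 0.1434.
D = 5.287 × (0.8030 − 0.1434) + 2.27 × 0.1434 = 3.487 + 0.3256 = 3.813 mg/L.
DO = C_s − D = 7.91 − 3.813 = 4.097 mg/L.

DO ≈ 4.10 mg/L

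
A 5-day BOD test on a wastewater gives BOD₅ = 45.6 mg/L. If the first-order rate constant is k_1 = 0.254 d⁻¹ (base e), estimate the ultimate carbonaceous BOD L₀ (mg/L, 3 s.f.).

BOD₅ = L₀(1 − e^(−5k_1)) ⇒ L₀ = BOD₅ / (1 − e^(−5×0.254))
= 45.6 / (1 − 0.2808) = 45.6 / 0.7192 = 63.41 mg/L.

L₀ ≈ 63.4 mg/L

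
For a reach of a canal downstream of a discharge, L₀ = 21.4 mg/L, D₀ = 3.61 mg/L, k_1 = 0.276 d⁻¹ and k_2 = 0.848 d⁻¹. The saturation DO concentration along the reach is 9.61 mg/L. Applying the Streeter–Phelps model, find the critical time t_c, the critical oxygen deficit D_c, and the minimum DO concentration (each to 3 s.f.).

t_c ≈ 1.21 d; D_c ≈ 4.99 mg/L; min DO ≈ 4.62 mg/L

With k_2/k_1 = 3.072 and 1 − D₀(k_2−k_1)/(k_1 L₀) = 0.6504,
t_c = ln(3.072 × 0.6504) / (0.848 − 0.276) = ln(1.998) / 0.5720 = 0.6923/0.5720 = 1.210 d.
D_c = (k_1/k_2) L₀ e^(−k_1 t_c) = (0.276/0.848) × 21.4 × e^(−0.276×1.210) = 0.3255 × 21.4 × 0.7160 = 4.987 mg/L.
Minimum DO = C_s − D_c = 9.61 − 4.987 = 4.623 mg/L.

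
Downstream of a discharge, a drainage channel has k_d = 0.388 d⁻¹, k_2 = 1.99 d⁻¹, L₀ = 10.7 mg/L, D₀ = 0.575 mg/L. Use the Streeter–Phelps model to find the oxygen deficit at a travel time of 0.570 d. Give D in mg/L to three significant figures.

D ≈ 1.43 mg/L

k_d L₀/(k_2−k_d) = 0.388×10.7/(1.99−0.388) = 4.152/1.602 = 2.592 mg/L.
e^(−k_d t) = e^(−0.388×0.5700) = 0.8016; e^(−k_2 t) = e^(−1.99×0.5700) = 0.3216.
D = 2.592 × (0.8016 − 0.3216) + 0.575 × 0.3216 = 1.244 + 0.1849 = 1.429 mg/L.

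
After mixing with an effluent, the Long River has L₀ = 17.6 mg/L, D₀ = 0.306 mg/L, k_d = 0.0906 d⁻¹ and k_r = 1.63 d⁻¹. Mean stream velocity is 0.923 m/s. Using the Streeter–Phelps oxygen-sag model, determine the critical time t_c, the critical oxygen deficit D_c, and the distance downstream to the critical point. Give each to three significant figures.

t_c ≈ 1.65 d; D_c ≈ 0.842 mg/L; x_c ≈ 132 km

At the critical point dD/dt = 0, so k_d L₀ e^(−k_d t) = k_r D. Substituting D(t) from the Streeter–Phelps equation and solving for t gives
t_c = ln[(k_r/k_d)(1 − D₀(k_r−k_d)/(k_d L₀))] / (k_r−k_d).
Here k_r−k_d = 1.539 d⁻¹ and 1 − D₀(k_r−k_d)/(k_d L₀) = 1 − 0.306×1.539/(0.0906×17.6) = 0.7046, so
t_c = ln(17.99 × 0.7046) / 1.539 = 2.540 / 1.539 = 1.650 d.
L(t_c) = L₀ e^(−k_d t_c) = 17.6 × 0.8612 = 15.16 mg/L, and at the critical point k_r D_c = k_d L, so D_c = (0.0906/1.63) × 15.16 = 0.8424 mg/L.
x_c = v t_c = 0.923 m/s × 1.650 d × 86400 s/d = 131600 m ≈ 132 km.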